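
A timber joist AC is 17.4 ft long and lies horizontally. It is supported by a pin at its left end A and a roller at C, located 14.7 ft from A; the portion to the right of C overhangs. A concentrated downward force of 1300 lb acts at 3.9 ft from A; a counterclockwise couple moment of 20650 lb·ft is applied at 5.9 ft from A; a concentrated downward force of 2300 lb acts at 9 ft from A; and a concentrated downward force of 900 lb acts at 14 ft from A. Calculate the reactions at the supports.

A_x = 0, A_y = 3295 lb, C_y = 1205 lb

Taking moments about A: C_y·14.7 − 1300·3.9 + 20650 − 2300·9 − 900·14 = 0 → C_y = 17720/14.7 = 1205.44 ≈ 1205 lb.
ΣF_y = 0: A_y + 1205.44 − 1300 − 2300 − 900 = 0 → A_y = 3295 lb.
ΣF_x = 0: no horizontal applied forces, so A_x = 0.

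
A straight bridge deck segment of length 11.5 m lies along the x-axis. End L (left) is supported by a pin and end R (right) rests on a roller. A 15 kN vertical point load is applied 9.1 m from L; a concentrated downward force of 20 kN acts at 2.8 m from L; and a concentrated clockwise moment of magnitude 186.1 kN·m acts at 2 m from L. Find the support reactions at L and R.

ΣM about L: R_y·11.5 − 15·9.1 − 20·2.8 − 186.1 = 0 → R_y = 378.6/11.5 = 32.9217 ≈ 32.92 kN.
ΣF_y = 0: L_y + 32.9217 − 15 − 20 = 0 → L_y = 2.078 kN.
ΣF_x = 0: no horizontal applied forces, so L_x = 0.

L_x = 0, L_y = 2.078 kN, R_y = 32.92 kN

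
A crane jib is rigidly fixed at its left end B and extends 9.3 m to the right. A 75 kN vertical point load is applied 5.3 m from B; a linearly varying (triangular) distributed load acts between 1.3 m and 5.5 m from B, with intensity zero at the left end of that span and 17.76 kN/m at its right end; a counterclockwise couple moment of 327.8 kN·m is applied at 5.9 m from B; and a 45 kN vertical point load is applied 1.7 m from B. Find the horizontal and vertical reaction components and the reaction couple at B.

B_x = 0, B_y = 157.3 kN, M_B = 299.1 kN·m

Resultant of the triangular load: ½ × 17.76 × 4.2 = 37.296 kN, acting at 4.1 m from B (one-third of the span from the peak).
ΣF_x = 0: B_x = 0.
ΣF_y = 0: B_y − 75 − ½·17.76·4.2 − 45 = 0 → B_y = 157.3 kN.
ΣM about B: M_B − 75·5.3 − (½·17.76·4.2)·4.1 + 327.8 − 45·1.7 = 0 → M_B = 299.1 kN·m.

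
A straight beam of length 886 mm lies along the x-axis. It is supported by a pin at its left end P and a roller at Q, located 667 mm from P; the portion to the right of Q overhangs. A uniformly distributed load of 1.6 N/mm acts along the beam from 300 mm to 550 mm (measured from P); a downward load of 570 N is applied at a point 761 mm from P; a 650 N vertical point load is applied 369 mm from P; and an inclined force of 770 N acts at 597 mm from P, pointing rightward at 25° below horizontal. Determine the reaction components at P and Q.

Resultant of the distributed load: 1.6 × 250 = 400 N at 425 mm from P.
ΣM about P: Q_y·667 − (1.6·250)·425 − 570·761 − 650·369 − 770·sin25°·597 = 0 → Q_y = 1037890/667 = 1556.06 ≈ 1556 N.
ΣF_y = 0: P_y + 1556.06 − 1.6·250 − 570 − 650 − 770·sin25° = 0 → P_y = 389.4 N.
ΣF_x = 0: P_x + 770·cos25° = 0 → P_x = -697.9 N.

P_x = -697.9 N, P_y = 389.4 N, Q_y = 1556 N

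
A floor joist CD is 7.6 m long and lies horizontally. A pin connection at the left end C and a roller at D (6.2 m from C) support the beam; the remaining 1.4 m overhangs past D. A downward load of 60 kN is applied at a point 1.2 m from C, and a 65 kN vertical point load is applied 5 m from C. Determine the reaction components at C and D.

C_x = 0, C_y = 60.97 kN, D_y = 64.03 kN

ΣM about C: D_y·6.2 − 60·1.2 − 65·5 = 0 → D_y = 397/6.2 = 64.0323 ≈ 64.03 kN.
ΣF_y = 0: C_y + 64.0323 − 60 − 65 = 0 → C_y = 60.97 kN.
ΣF_x = 0: no horizontal applied forces, so C_x = 0.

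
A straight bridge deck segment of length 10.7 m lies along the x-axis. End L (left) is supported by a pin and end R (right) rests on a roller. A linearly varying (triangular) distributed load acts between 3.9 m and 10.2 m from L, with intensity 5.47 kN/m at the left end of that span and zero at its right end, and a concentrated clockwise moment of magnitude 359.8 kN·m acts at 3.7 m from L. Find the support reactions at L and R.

L_x = 0, L_y = -26.06 kN, R_y = 43.29 kN

Resultant of the triangular load: ½ × 5.47 × 6.3 = 17.2305 kN, acting at 6 m from L (one-third of the span from the peak).
Moments about L: R_y·10.7 − (½·5.47·6.3)·6 − 359.8 = 0 → R_y = 463.183/10.7 = 43.2881 ≈ 43.29 kN.
ΣF_y = 0: L_y + 43.2881 − ½·5.47·6.3 = 0 → L_y = -26.06 kN.
ΣF_x = 0: no horizontal applied forces, so L_x = 0.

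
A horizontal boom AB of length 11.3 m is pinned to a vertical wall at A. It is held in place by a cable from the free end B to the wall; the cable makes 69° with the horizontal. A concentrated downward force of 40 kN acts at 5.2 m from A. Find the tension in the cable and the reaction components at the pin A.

ΣM about A: T·sin69°·11.3 − 40·5.2 = 0 → T = 208/(11.3·0.93358) = 19.7167 ≈ 19.72 kN.
ΣF_x = 0: A_x − T·cos69° = 0 → A_x = 19.7167 × 0.358368 = 7.066 kN.
ΣF_y = 0: A_y + T·sin69° − 40 = 0 → A_y = 40 − 19.7167 × 0.93358 = 21.59 kN.

T = 19.72 kN, A_x = 7.066 kN, A_y = 21.59 kN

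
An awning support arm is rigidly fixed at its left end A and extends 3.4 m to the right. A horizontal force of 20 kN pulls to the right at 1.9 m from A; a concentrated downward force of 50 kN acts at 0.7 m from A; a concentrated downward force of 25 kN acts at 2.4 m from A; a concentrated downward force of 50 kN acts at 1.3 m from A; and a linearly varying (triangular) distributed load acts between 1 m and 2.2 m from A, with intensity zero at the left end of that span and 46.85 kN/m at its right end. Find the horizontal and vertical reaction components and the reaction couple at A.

Resultant of the triangular load: ½ × 46.85 × 1.2 = 28.11 kN, acting at 1.8 m from A (one-third of the span from the peak).
ΣF_x = 0: A_x + 20 = 0 → A_x = -20.00 kN.
ΣF_y = 0: A_y − 50 − 25 − 50 − ½·46.85·1.2 = 0 → A_y = 153.1 kN.
ΣM about A: M_A − 50·0.7 − 25·2.4 − 50·1.3 − (½·46.85·1.2)·1.8 = 0 → M_A = 210.6 kN·m.

A_x = -20.00 kN, A_y = 153.1 kN, M_A = 210.6 kN·m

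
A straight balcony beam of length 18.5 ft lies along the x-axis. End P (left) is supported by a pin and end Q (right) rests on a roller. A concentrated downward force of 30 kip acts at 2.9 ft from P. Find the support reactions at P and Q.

Taking moments about P: Q_y·18.5 − 30·2.9 = 0 → Q_y = 87/18.5 = 4.7027 ≈ 4.703 kip.
ΣF_y = 0: P_y + 4.7027 − 30 = 0 → P_y = 25.30 kip.
ΣF_x = 0: no horizontal applied forces, so P_x = 0.

P_x = 0, P_y = 25.30 kip, Q_y = 4.703 kip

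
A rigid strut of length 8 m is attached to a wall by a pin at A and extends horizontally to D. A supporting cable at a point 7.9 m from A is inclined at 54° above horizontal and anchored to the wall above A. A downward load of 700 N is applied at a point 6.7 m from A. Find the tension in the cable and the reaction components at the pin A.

T = 733.8 N, A_x = 431.3 N, A_y = 106.3 N

ΣM about A: T·sin54°·7.9 − 700·6.7 = 0 → T = 4690/(7.9·0.809017) = 733.818 ≈ 733.8 N.
ΣF_x = 0: A_x − T·cos54° = 0 → A_x = 733.818 × 0.587785 = 431.3 N.
ΣF_y = 0: A_y + T·sin54° − 700 = 0 → A_y = 700 − 733.818 × 0.809017 = 106.3 N.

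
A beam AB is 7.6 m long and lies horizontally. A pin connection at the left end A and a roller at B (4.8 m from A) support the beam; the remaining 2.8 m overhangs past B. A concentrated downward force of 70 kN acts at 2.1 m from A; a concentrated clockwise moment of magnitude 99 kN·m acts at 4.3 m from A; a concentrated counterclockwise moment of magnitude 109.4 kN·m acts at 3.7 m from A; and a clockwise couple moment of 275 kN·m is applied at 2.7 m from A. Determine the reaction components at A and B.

A_x = 0, A_y = -15.75 kN, B_y = 85.75 kN

ΣM about A: B_y·4.8 − 70·2.1 − 99 + 109.4 − 275 = 0 → B_y = 411.6/4.8 = 85.75 kN.
ΣF_y = 0: A_y + 85.75 − 70 = 0 → A_y = -15.75 kN.
ΣF_x = 0: no horizontal applied forces, so A_x = 0.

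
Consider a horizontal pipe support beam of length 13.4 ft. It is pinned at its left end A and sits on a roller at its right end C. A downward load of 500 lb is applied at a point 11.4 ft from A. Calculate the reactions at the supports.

Moments about A: C_y·13.4 − 500·11.4 = 0 → C_y = 5700/13.4 = 425.373 ≈ 425.4 lb.
ΣF_y = 0: A_y + 425.373 − 500 = 0 → A_y = 74.63 lb.
ΣF_x = 0: no horizontal applied forces, so A_x = 0.

A_x = 0, A_y = 74.63 lb, C_y = 425.4 lb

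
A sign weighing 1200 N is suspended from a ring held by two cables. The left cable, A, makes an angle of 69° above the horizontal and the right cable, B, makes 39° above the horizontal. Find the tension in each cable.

ΣF_x = 0: −T_A·cos69° + T_B·cos39° = 0 → T_B = 0.461133·T_A.
ΣF_y = 0: T_A·sin69° + T_B·sin39° = 1200.
Substitute: T_A·(0.93358 + 0.461133·0.62932) = 1200 → T_A = 980.568 ≈ 980.6 N.
Then T_B = 0.461133 × 980.568 = 452.2 N.

T_A = 980.6 N, T_B = 452.2 N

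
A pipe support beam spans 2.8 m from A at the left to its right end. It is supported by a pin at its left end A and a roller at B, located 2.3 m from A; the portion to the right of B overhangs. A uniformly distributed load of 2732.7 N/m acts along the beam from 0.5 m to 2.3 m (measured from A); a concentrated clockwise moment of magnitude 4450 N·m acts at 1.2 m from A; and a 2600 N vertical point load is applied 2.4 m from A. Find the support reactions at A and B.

Resultant of the distributed load: 2732.7 × 1.8 = 4918.86 N at 1.4 m from A.
Moments about A: B_y·2.3 − (2732.7·1.8)·1.4 − 4450 − 2600·2.4 = 0 → B_y = 17576.404/2.3 = 7641.91 ≈ 7642 N.
ΣF_y = 0: A_y + 7641.91 − 2732.7·1.8 − 2600 = 0 → A_y = -123.1 N.
ΣF_x = 0: no horizontal applied forces, so A_x = 0.

A_x = 0, A_y = -123.1 N, B_y = 7642 N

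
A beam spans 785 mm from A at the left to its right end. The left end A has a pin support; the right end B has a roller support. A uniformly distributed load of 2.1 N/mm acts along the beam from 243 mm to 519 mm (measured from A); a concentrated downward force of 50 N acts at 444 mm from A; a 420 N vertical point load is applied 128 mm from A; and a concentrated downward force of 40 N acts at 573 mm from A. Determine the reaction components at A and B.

A_x = 0, A_y = 682.3 N, B_y = 407.3 N

Resultant of the distributed load: 2.1 × 276 = 579.6 N at 381 mm from A.
Moments about A: B_y·785 − (2.1·276)·381 − 50·444 − 420·128 − 40·573 = 0 → B_y = 319707.6/785 = 407.271 ≈ 407.3 N.
ΣF_y = 0: A_y + 407.271 − 2.1·276 − 50 − 420 − 40 = 0 → A_y = 682.3 N.
ΣF_x = 0: no horizontal applied forces, so A_x = 0.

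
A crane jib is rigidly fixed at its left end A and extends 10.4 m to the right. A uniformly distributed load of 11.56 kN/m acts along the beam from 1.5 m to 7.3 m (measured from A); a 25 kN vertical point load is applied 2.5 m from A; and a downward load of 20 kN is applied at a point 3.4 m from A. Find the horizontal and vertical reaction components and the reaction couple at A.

A_x = 0, A_y = 112.0 kN, M_A = 425.5 kN·m

Resultant of the distributed load: 11.56 × 5.8 = 67.048 kN at 4.4 m from A.
ΣF_x = 0: A_x = 0.
ΣF_y = 0: A_y − 11.56·5.8 − 25 − 20 = 0 → A_y = 112.0 kN.
ΣM about A: M_A − (11.56·5.8)·4.4 − 25·2.5 − 20·3.4 = 0 → M_A = 425.5 kN·m.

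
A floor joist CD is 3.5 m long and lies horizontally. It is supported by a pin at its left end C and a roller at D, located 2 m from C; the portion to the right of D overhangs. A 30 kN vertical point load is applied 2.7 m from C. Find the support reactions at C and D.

C_x = 0, C_y = -10.50 kN, D_y = 40.50 kN

Taking moments about C: D_y·2 − 30·2.7 = 0 → D_y = 81/2 = 40.50 kN.
ΣF_y = 0: C_y + 40.5 − 30 = 0 → C_y = -10.50 kN.
ΣF_x = 0: no horizontal applied forces, so C_x = 0.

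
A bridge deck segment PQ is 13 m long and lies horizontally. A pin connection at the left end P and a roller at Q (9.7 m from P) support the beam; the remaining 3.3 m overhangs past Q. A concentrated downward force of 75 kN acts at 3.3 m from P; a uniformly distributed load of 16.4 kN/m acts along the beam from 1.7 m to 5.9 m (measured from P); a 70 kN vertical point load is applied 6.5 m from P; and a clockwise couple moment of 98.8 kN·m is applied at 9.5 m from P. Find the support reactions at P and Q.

Resultant of the distributed load: 16.4 × 4.2 = 68.88 kN at 3.8 m from P.
Taking moments about P: Q_y·9.7 − 75·3.3 − (16.4·4.2)·3.8 − 70·6.5 − 98.8 = 0 → Q_y = 1063.044/9.7 = 109.592 ≈ 109.6 kN.
ΣF_y = 0: P_y + 109.592 − 75 − 16.4·4.2 − 70 = 0 → P_y = 104.3 kN.
ΣF_x = 0: no horizontal applied forces, so P_x = 0.

P_x = 0, P_y = 104.3 kN, Q_y = 109.6 kN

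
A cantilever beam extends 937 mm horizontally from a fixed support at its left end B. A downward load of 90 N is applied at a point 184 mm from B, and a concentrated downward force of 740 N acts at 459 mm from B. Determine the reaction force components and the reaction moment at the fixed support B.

B_x = 0, B_y = 830.0 N, M_B = 356200 N·mm

ΣF_x = 0: B_x = 0.
ΣF_y = 0: B_y − 90 − 740 = 0 → B_y = 830.0 N.
ΣM about B: M_B − 90·184 − 740·459 = 0 → M_B = 356200 N·mm.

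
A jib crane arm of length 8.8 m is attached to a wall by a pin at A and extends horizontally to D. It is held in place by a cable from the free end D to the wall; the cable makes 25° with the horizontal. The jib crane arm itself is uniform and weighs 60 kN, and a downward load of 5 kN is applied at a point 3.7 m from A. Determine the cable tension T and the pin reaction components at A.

ΣM about A: T·sin25°·8.8 − 60·4.4 − 5·3.7 = 0 → T = 282.5/(8.8·0.422618) = 75.9605 ≈ 75.96 kN.
ΣF_x = 0: A_x − T·cos25° = 0 → A_x = 75.9605 × 0.906308 = 68.84 kN.
ΣF_y = 0: A_y + T·sin25° − 60 − 5 = 0 → A_y = 65 − 75.9605 × 0.422618 = 32.90 kN.

T = 75.96 kN, A_x = 68.84 kN, A_y = 32.90 kN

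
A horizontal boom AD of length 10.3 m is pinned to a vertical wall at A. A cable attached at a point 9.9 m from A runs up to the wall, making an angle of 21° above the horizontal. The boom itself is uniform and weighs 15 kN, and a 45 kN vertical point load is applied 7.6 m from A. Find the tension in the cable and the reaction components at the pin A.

ΣM about A: T·sin21°·9.9 − 15·5.15 − 45·7.6 = 0 → T = 419.25/(9.9·0.358368) = 118.17 ≈ 118.2 kN.
ΣF_x = 0: A_x − T·cos21° = 0 → A_x = 118.17 × 0.93358 = 110.3 kN.
ΣF_y = 0: A_y + T·sin21° − 15 − 45 = 0 → A_y = 60 − 118.17 × 0.358368 = 17.65 kN.

T = 118.2 kN, A_x = 110.3 kN, A_y = 17.65 kN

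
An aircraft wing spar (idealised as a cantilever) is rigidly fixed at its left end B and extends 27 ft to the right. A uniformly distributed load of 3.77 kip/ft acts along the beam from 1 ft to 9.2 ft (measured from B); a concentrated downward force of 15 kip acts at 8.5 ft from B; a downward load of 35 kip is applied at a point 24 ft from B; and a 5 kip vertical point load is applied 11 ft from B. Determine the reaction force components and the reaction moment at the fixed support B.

B_x = 0, B_y = 85.91 kip, M_B = 1180 kip·ft

Resultant of the distributed load: 3.77 × 8.2 = 30.914 kip at 5.1 ft from B.
ΣF_x = 0: B_x = 0.
ΣF_y = 0: B_y − 3.77·8.2 − 15 − 35 − 5 = 0 → B_y = 85.91 kip.
ΣM about B: M_B − (3.77·8.2)·5.1 − 15·8.5 − 35·24 − 5·11 = 0 → M_B = 1180 kip·ft.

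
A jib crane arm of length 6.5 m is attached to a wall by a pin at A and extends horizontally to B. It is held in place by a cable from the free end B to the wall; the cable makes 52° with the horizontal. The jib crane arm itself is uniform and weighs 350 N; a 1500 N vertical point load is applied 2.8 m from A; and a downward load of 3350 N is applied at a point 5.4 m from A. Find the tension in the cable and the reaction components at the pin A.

ΣM about A: T·sin52°·6.5 − 350·3.25 − 1500·2.8 − 3350·5.4 = 0 → T = 23427.5/(6.5·0.788011) = 4573.83 ≈ 4574 N.
ΣF_x = 0: A_x − T·cos52° = 0 → A_x = 4573.83 × 0.615661 = 2816 N.
ΣF_y = 0: A_y + T·sin52° − 350 − 1500 − 3350 = 0 → A_y = 5200 − 4573.83 × 0.788011 = 1596 N.

T = 4574 N, A_x = 2816 N, A_y = 1596 N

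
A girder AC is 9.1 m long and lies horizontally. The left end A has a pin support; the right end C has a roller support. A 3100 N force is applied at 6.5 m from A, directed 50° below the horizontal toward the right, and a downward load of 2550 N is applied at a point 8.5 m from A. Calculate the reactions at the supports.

A_x = -1993 N, A_y = 846.6 N, C_y = 4078 N

ΣM about A: C_y·9.1 − 3100·sin50°·6.5 − 2550·8.5 = 0 → C_y = 37110.8/9.1 = 4078.11 ≈ 4078 N.
ΣF_y = 0: A_y + 4078.11 − 3100·sin50° − 2550 = 0 → A_y = 846.6 N.
ΣF_x = 0: A_x + 3100·cos50° = 0 → A_x = -1993 N.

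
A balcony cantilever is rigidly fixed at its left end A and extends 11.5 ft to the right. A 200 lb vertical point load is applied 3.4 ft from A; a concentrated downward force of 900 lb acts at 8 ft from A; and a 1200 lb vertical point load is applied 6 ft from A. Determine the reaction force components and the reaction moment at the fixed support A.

ΣF_x = 0: A_x = 0.
ΣF_y = 0: A_y − 200 − 900 − 1200 = 0 → A_y = 2300 lb.
ΣM about A: M_A − 200·3.4 − 900·8 − 1200·6 = 0 → M_A = 15080 lb·ft.

A_x = 0, A_y = 2300 lb, M_A = 15080 lb·ft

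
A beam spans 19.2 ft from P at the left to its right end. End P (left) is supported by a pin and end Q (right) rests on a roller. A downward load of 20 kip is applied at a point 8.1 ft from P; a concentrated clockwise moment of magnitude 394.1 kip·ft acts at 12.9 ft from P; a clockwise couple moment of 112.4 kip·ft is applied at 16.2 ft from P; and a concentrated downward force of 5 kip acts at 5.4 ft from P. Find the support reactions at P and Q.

P_x = 0, P_y = -11.22 kip, Q_y = 36.22 kip

Moments about P: Q_y·19.2 − 20·8.1 − 394.1 − 112.4 − 5·5.4 = 0 → Q_y = 695.5/19.2 = 36.224 ≈ 36.22 kip.
ΣF_y = 0: P_y + 36.224 − 20 − 5 = 0 → P_y = -11.22 kip.
ΣF_x = 0: no horizontal applied forces, so P_x = 0.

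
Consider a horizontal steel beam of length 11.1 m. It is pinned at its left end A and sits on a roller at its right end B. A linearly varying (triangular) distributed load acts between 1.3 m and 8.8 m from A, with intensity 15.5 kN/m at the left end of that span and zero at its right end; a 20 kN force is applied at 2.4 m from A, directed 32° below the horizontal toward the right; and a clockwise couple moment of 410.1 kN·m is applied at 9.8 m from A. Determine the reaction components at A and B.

Resultant of the triangular load: ½ × 15.5 × 7.5 = 58.125 kN, acting at 3.8 m from A (one-third of the span from the peak).
Taking moments about A: B_y·11.1 − (½·15.5·7.5)·3.8 − 20·sin32°·2.4 − 410.1 = 0 → B_y = 656.411/11.1 = 59.1361 ≈ 59.14 kN.
ΣF_y = 0: A_y + 59.1361 − ½·15.5·7.5 − 20·sin32° = 0 → A_y = 9.587 kN.
ΣF_x = 0: A_x + 20·cos32° = 0 → A_x = -16.96 kN.

A_x = -16.96 kN, A_y = 9.587 kN, B_y = 59.14 kN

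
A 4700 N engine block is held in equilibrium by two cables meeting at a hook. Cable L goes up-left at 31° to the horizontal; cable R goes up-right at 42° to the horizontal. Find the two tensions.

T_L = 3652 N, T_R = 4213 N

ΣF_x = 0: −T_L·cos31° + T_R·cos42° = 0 → T_R = 1.15343·T_L.
ΣF_y = 0: T_L·sin31° + T_R·sin42° = 4700.
Substitute: T_L·(0.515038 + 1.15343·0.669131) = 4700 → T_L = 3652.38 ≈ 3652 N.
Then T_R = 1.15343 × 3652.38 = 4213 N.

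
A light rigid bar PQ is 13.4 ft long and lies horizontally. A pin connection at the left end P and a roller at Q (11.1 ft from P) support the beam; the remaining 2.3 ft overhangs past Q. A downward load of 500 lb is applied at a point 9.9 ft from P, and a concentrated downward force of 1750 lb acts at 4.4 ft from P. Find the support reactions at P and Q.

Moments about P: Q_y·11.1 − 500·9.9 − 1750·4.4 = 0 → Q_y = 12650/11.1 = 1139.64 ≈ 1140 lb.
ΣF_y = 0: P_y + 1139.64 − 500 − 1750 = 0 → P_y = 1110 lb.
ΣF_x = 0: no horizontal applied forces, so P_x = 0.

P_x = 0, P_y = 1110 lb, Q_y = 1140 lb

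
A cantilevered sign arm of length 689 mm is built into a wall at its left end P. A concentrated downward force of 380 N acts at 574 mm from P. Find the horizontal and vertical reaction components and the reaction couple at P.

ΣF_x = 0: P_x = 0.
ΣF_y = 0: P_y − 380 = 0 → P_y = 380.0 N.
ΣM about P: M_P − 380·574 = 0 → M_P = 218100 N·mm.

P_x = 0, P_y = 380.0 N, M_P = 218100 N·mm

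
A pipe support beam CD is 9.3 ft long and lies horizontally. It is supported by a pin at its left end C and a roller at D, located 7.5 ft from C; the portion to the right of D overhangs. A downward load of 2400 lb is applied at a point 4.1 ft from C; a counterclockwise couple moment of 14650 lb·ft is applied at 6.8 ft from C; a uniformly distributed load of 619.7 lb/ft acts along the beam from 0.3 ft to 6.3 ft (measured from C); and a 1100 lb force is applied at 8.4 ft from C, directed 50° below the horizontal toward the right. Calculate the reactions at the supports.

C_x = -707.1 lb, C_y = 5022 lb, D_y = 1938 lb

Resultant of the distributed load: 619.7 × 6 = 3718.2 lb at 3.3 ft from C.
ΣM about C: D_y·7.5 − 2400·4.1 + 14650 − (619.7·6)·3.3 − 1100·sin50°·8.4 = 0 → D_y = 14538.3/7.5 = 1938.44 ≈ 1938 lb.
ΣF_y = 0: C_y + 1938.44 − 2400 − 619.7·6 − 1100·sin50° = 0 → C_y = 5022 lb.
ΣF_x = 0: C_x + 1100·cos50° = 0 → C_x = -707.1 lb.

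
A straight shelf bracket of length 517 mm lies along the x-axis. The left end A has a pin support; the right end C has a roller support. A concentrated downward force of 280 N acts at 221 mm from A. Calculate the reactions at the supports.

ΣM about A: C_y·517 − 280·221 = 0 → C_y = 61880/517 = 119.691 ≈ 119.7 N.
ΣF_y = 0: A_y + 119.691 − 280 = 0 → A_y = 160.3 N.
ΣF_x = 0: no horizontal applied forces, so A_x = 0.

A_x = 0, A_y = 160.3 N, C_y = 119.7 N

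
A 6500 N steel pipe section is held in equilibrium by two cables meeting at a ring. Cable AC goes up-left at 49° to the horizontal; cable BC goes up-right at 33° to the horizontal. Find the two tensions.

T_AC = 5505 N, T_BC = 4306 N

ΣF_x = 0: −T_AC·cos49° + T_BC·cos33° = 0 → T_BC = 0.782261·T_AC.
ΣF_y = 0: T_AC·sin49° + T_BC·sin33° = 6500.
Substitute: T_AC·(0.75471 + 0.782261·0.544639) = 6500 → T_AC = 5504.93 ≈ 5505 N.
Then T_BC = 0.782261 × 5504.93 = 4306 N.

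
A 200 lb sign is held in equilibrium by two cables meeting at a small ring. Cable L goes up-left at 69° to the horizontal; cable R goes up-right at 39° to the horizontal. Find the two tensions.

T_L = 163.4 lb, T_R = 75.36 lb

ΣF_x = 0: −T_L·cos69° + T_R·cos39° = 0 → T_R = 0.461133·T_L.
ΣF_y = 0: T_L·sin69° + T_R·sin39° = 200.
Substitute: T_L·(0.93358 + 0.461133·0.62932) = 200 → T_L = 163.428 ≈ 163.4 lb.
Then T_R = 0.461133 × 163.428 = 75.36 lb.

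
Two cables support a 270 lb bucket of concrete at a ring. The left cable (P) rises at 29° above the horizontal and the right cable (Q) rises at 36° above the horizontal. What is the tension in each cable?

ΣF_x = 0: −T_P·cos29° + T_Q·cos36° = 0 → T_Q = 1.08109·T_P.
ΣF_y = 0: T_P·sin29° + T_Q·sin36° = 270.
Substitute: T_P·(0.48481 + 1.08109·0.587785) = 270 → T_P = 241.016 ≈ 241.0 lb.
Then T_Q = 1.08109 × 241.016 = 260.6 lb.

T_P = 241.0 lb, T_Q = 260.6 lb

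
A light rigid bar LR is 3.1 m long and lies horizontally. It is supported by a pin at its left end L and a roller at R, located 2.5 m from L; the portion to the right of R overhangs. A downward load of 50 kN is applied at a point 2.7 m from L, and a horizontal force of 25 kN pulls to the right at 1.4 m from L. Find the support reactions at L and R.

ΣM about L: R_y·2.5 − 50·2.7 = 0 → R_y = 135/2.5 = 54.00 kN.
ΣF_y = 0: L_y + 54 − 50 = 0 → L_y = -4.000 kN.
ΣF_x = 0: L_x + 25 = 0 → L_x = -25.00 kN.

L_x = -25.00 kN, L_y = -4.000 kN, R_y = 54.00 kN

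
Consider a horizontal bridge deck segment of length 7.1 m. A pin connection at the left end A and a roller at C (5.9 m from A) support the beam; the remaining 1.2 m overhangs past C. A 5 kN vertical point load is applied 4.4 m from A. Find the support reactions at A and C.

A_x = 0, A_y = 1.271 kN, C_y = 3.729 kN

Moments about A: C_y·5.9 − 5·4.4 = 0 → C_y = 22/5.9 = 3.72881 ≈ 3.729 kN.
ΣF_y = 0: A_y + 3.72881 − 5 = 0 → A_y = 1.271 kN.
ΣF_x = 0: no horizontal applied forces, so A_x = 0.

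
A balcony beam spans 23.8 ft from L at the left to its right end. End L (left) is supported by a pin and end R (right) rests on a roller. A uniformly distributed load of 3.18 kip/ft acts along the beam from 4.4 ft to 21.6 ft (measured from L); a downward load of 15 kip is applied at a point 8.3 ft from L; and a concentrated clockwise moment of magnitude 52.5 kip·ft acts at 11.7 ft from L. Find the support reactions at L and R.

Resultant of the distributed load: 3.18 × 17.2 = 54.696 kip at 13 ft from L.
Moments about L: R_y·23.8 − (3.18·17.2)·13 − 15·8.3 − 52.5 = 0 → R_y = 888.048/23.8 = 37.3129 ≈ 37.31 kip.
ΣF_y = 0: L_y + 37.3129 − 3.18·17.2 − 15 = 0 → L_y = 32.38 kip.
ΣF_x = 0: no horizontal applied forces, so L_x = 0.

L_x = 0, L_y = 32.38 kip, R_y = 37.31 kip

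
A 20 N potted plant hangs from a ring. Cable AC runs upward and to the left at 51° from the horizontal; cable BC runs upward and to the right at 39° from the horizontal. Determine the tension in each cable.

T_AC = 15.54 N, T_BC = 12.59 N

ΣF_x = 0: −T_AC·cos51° + T_BC·cos39° = 0 → T_BC = 0.809784·T_AC.
ΣF_y = 0: T_AC·sin51° + T_BC·sin39° = 20.
Substitute: T_AC·(0.777146 + 0.809784·0.62932) = 20 → T_AC = 15.5429 ≈ 15.54 N.
Then T_BC = 0.809784 × 15.5429 = 12.59 N.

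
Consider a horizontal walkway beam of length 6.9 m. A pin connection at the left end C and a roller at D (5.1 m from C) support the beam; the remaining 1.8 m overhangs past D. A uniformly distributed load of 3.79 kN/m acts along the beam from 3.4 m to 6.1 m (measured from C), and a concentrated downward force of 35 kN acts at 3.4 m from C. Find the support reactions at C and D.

C_x = 0, C_y = 12.37 kN, D_y = 32.86 kN

Resultant of the distributed load: 3.79 × 2.7 = 10.233 kN at 4.75 m from C.
Moments about C: D_y·5.1 − (3.79·2.7)·4.75 − 35·3.4 = 0 → D_y = 167.60675/5.1 = 32.8641 ≈ 32.86 kN.
ΣF_y = 0: C_y + 32.8641 − 3.79·2.7 − 35 = 0 → C_y = 12.37 kN.
ΣF_x = 0: no horizontal applied forces, so C_x = 0.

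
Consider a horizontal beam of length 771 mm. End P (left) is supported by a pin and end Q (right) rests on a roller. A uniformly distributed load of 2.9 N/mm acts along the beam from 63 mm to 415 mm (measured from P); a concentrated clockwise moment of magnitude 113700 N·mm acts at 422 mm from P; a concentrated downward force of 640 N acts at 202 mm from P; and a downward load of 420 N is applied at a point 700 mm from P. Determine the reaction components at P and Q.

Resultant of the distributed load: 2.9 × 352 = 1020.8 N at 239 mm from P.
Moments about P: Q_y·771 − (2.9·352)·239 − 113700 − 640·202 − 420·700 = 0 → Q_y = 780951.2/771 = 1012.91 ≈ 1013 N.
ΣF_y = 0: P_y + 1012.91 − 2.9·352 − 640 − 420 = 0 → P_y = 1068 N.
ΣF_x = 0: no horizontal applied forces, so P_x = 0.

P_x = 0, P_y = 1068 N, Q_y = 1013 N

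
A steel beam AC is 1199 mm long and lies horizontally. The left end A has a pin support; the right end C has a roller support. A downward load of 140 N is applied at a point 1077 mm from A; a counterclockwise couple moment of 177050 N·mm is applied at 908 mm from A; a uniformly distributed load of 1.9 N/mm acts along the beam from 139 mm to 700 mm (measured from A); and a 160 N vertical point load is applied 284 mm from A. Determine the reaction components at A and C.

A_x = 0, A_y = 977.0 N, C_y = 388.9 N

Resultant of the distributed load: 1.9 × 561 = 1065.9 N at 419.5 mm from A.
ΣM about A: C_y·1199 − 140·1077 + 177050 − (1.9·561)·419.5 − 160·284 = 0 → C_y = 466315.05/1199 = 388.92 ≈ 388.9 N.
ΣF_y = 0: A_y + 388.92 − 140 − 1.9·561 − 160 = 0 → A_y = 977.0 N.
ΣF_x = 0: no horizontal applied forces, so A_x = 0.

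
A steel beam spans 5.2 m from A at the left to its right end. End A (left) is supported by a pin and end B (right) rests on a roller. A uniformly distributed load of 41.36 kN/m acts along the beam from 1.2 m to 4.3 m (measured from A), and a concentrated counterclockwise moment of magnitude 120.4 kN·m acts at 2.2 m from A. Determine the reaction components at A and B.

A_x = 0, A_y = 83.56 kN, B_y = 44.65 kN

Resultant of the distributed load: 41.36 × 3.1 = 128.216 kN at 2.75 m from A.
Moments about A: B_y·5.2 − (41.36·3.1)·2.75 + 120.4 = 0 → B_y = 232.194/5.2 = 44.6527 ≈ 44.65 kN.
ΣF_y = 0: A_y + 44.6527 − 41.36·3.1 = 0 → A_y = 83.56 kN.
ΣF_x = 0: no horizontal applied forces, so A_x = 0.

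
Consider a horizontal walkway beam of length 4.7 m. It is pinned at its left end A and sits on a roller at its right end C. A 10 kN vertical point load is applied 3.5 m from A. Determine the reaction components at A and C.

A_x = 0, A_y = 2.553 kN, C_y = 7.447 kN

ΣM about A: C_y·4.7 − 10·3.5 = 0 → C_y = 35/4.7 = 7.44681 ≈ 7.447 kN.
ΣF_y = 0: A_y + 7.44681 − 10 = 0 → A_y = 2.553 kN.
ΣF_x = 0: no horizontal applied forces, so A_x = 0.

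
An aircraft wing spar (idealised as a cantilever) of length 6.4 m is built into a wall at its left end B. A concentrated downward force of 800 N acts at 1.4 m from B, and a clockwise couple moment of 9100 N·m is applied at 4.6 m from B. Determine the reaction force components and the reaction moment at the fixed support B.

B_x = 0, B_y = 800.0 N, M_B = 10220 N·m

ΣF_x = 0: B_x = 0.
ΣF_y = 0: B_y − 800 = 0 → B_y = 800.0 N.
ΣM about B: M_B − 800·1.4 − 9100 = 0 → M_B = 10220 N·m.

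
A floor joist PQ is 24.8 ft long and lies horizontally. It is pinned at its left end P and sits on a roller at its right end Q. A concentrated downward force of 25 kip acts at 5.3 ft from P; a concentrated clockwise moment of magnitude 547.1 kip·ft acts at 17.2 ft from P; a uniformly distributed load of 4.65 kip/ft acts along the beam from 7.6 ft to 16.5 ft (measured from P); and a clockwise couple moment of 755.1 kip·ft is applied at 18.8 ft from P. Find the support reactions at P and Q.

Resultant of the distributed load: 4.65 × 8.9 = 41.385 kip at 12.05 ft from P.
Taking moments about P: Q_y·24.8 − 25·5.3 − 547.1 − (4.65·8.9)·12.05 − 755.1 = 0 → Q_y = 1933.38925/24.8 = 77.9592 ≈ 77.96 kip.
ΣF_y = 0: P_y + 77.9592 − 25 − 4.65·8.9 = 0 → P_y = -11.57 kip.
ΣF_x = 0: no horizontal applied forces, so P_x = 0.

P_x = 0, P_y = -11.57 kip, Q_y = 77.96 kip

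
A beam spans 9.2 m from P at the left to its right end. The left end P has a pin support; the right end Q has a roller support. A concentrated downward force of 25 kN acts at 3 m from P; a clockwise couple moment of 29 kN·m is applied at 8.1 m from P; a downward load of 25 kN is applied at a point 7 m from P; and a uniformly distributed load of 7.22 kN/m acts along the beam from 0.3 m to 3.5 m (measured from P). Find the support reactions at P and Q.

Resultant of the distributed load: 7.22 × 3.2 = 23.104 kN at 1.9 m from P.
ΣM about P: Q_y·9.2 − 25·3 − 29 − 25·7 − (7.22·3.2)·1.9 = 0 → Q_y = 322.8976/9.2 = 35.0976 ≈ 35.10 kN.
ΣF_y = 0: P_y + 35.0976 − 25 − 25 − 7.22·3.2 = 0 → P_y = 38.01 kN.
ΣF_x = 0: no horizontal applied forces, so P_x = 0.

P_x = 0, P_y = 38.01 kN, Q_y = 35.10 kN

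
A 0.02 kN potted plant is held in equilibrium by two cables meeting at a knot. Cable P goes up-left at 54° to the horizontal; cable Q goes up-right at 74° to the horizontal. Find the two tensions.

ΣF_x = 0: −T_P·cos54° + T_Q·cos74° = 0 → T_Q = 2.13246·T_P.
ΣF_y = 0: T_P·sin54° + T_Q·sin74° = 0.02.
Substitute: T_P·(0.809017 + 2.13246·0.961262) = 0.02 → T_P = 0.00699577 ≈ 0.006996 kN.
Then T_Q = 2.13246 × 0.00699577 = 0.01492 kN.

T_P = 0.006996 kN, T_Q = 0.01492 kN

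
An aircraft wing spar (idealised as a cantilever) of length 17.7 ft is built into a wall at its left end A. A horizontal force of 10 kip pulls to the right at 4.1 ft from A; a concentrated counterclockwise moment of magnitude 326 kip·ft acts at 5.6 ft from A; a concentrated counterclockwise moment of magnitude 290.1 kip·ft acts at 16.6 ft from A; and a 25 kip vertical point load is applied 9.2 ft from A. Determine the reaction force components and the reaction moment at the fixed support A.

A_x = -10.00 kip, A_y = 25.00 kip, M_A = -386.1 kip·ft

ΣF_x = 0: A_x + 10 = 0 → A_x = -10.00 kip.
ΣF_y = 0: A_y − 25 = 0 → A_y = 25.00 kip.
ΣM about A: M_A + 326 + 290.1 − 25·9.2 = 0 → M_A = -386.1 kip·ft.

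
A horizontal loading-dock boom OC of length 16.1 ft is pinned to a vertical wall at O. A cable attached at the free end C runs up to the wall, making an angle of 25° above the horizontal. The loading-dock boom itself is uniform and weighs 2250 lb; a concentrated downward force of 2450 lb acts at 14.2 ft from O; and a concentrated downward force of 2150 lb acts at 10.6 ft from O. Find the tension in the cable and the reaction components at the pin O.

ΣM about O: T·sin25°·16.1 − 2250·8.05 − 2450·14.2 − 2150·10.6 = 0 → T = 75692.5/(16.1·0.422618) = 11124.5 ≈ 11120 lb.
ΣF_x = 0: O_x − T·cos25° = 0 → O_x = 11124.5 × 0.906308 = 10080 lb.
ΣF_y = 0: O_y + T·sin25° − 2250 − 2450 − 2150 = 0 → O_y = 6850 − 11124.5 × 0.422618 = 2149 lb.

T = 11120 lb, O_x = 10080 lb, O_y = 2149 lb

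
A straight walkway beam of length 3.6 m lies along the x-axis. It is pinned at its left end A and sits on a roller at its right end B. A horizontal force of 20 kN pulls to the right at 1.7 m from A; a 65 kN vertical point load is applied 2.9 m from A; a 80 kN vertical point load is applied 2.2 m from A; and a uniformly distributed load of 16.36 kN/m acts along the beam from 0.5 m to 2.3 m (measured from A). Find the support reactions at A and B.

Resultant of the distributed load: 16.36 × 1.8 = 29.448 kN at 1.4 m from A.
Moments about A: B_y·3.6 − 65·2.9 − 80·2.2 − (16.36·1.8)·1.4 = 0 → B_y = 405.7272/3.6 = 112.702 ≈ 112.7 kN.
ΣF_y = 0: A_y + 112.702 − 65 − 80 − 16.36·1.8 = 0 → A_y = 61.75 kN.
ΣF_x = 0: A_x + 20 = 0 → A_x = -20.00 kN.

A_x = -20.00 kN, A_y = 61.75 kN, B_y = 112.7 kN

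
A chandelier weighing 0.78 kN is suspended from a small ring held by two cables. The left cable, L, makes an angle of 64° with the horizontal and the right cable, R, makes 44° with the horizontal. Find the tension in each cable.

T_L = 0.5900 kN, T_R = 0.3595 kN

ΣF_x = 0: −T_L·cos64° + T_R·cos44° = 0 → T_R = 0.609408·T_L.
ΣF_y = 0: T_L·sin64° + T_R·sin44° = 0.78.
Substitute: T_L·(0.898794 + 0.609408·0.694658) = 0.78 → T_L = 0.58996 ≈ 0.5900 kN.
Then T_R = 0.609408 × 0.58996 = 0.3595 kN.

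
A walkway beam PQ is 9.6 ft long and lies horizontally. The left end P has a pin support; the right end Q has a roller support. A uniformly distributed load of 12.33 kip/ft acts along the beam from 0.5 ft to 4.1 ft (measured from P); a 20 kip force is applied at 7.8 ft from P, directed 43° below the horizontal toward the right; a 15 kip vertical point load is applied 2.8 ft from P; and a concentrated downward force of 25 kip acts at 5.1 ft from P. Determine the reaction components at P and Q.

P_x = -14.63 kip, P_y = 58.65 kip, Q_y = 39.37 kip

Resultant of the distributed load: 12.33 × 3.6 = 44.388 kip at 2.3 ft from P.
Moments about P: Q_y·9.6 − (12.33·3.6)·2.3 − 20·sin43°·7.8 − 15·2.8 − 25·5.1 = 0 → Q_y = 377.984/9.6 = 39.3733 ≈ 39.37 kip.
ΣF_y = 0: P_y + 39.3733 − 12.33·3.6 − 20·sin43° − 15 − 25 = 0 → P_y = 58.65 kip.
ΣF_x = 0: P_x + 20·cos43° = 0 → P_x = -14.63 kip.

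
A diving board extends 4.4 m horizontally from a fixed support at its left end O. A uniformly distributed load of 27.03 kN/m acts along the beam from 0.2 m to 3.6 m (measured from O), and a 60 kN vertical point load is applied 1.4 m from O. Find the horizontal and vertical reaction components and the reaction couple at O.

O_x = 0, O_y = 151.9 kN, M_O = 258.6 kN·m

Resultant of the distributed load: 27.03 × 3.4 = 91.902 kN at 1.9 m from O.
ΣF_x = 0: O_x = 0.
ΣF_y = 0: O_y − 27.03·3.4 − 60 = 0 → O_y = 151.9 kN.
ΣM about O: M_O − (27.03·3.4)·1.9 − 60·1.4 = 0 → M_O = 258.6 kN·m.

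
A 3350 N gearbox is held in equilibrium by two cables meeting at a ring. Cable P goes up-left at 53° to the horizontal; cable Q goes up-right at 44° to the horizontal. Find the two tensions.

T_P = 2428 N, T_Q = 2031 N

ΣF_x = 0: −T_P·cos53° + T_Q·cos44° = 0 → T_Q = 0.836621·T_P.
ΣF_y = 0: T_P·sin53° + T_Q·sin44° = 3350.
Substitute: T_P·(0.798636 + 0.836621·0.694658) = 3350 → T_P = 2427.89 ≈ 2428 N.
Then T_Q = 0.836621 × 2427.89 = 2031 N.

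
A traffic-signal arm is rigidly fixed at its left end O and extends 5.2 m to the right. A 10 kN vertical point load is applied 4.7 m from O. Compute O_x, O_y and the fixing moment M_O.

ΣF_x = 0: O_x = 0.
ΣF_y = 0: O_y − 10 = 0 → O_y = 10.00 kN.
ΣM about O: M_O − 10·4.7 = 0 → M_O = 47.00 kN·m.

O_x = 0, O_y = 10.00 kN, M_O = 47.00 kN·m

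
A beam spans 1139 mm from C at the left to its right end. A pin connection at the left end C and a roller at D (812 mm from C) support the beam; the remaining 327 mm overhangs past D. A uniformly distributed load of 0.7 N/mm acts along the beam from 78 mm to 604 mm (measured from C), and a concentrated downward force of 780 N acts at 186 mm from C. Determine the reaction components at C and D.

Resultant of the distributed load: 0.7 × 526 = 368.2 N at 341 mm from C.
Moments about C: D_y·812 − (0.7·526)·341 − 780·186 = 0 → D_y = 270636.2/812 = 333.296 ≈ 333.3 N.
ΣF_y = 0: C_y + 333.296 − 0.7·526 − 780 = 0 → C_y = 814.9 N.
ΣF_x = 0: no horizontal applied forces, so C_x = 0.

C_x = 0, C_y = 814.9 N, D_y = 333.3 N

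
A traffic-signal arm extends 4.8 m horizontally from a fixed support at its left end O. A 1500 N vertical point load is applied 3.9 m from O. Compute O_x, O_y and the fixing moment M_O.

ΣF_x = 0: O_x = 0.
ΣF_y = 0: O_y − 1500 = 0 → O_y = 1500 N.
ΣM about O: M_O − 1500·3.9 = 0 → M_O = 5850 N·m.

O_x = 0, O_y = 1500 N, M_O = 5850 N·m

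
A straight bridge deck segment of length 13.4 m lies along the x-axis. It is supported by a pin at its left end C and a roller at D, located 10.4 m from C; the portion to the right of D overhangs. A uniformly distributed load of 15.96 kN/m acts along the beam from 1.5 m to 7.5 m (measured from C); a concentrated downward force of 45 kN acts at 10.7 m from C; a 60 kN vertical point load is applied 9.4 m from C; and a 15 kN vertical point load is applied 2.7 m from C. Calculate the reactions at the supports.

Resultant of the distributed load: 15.96 × 6 = 95.76 kN at 4.5 m from C.
Moments about C: D_y·10.4 − (15.96·6)·4.5 − 45·10.7 − 60·9.4 − 15·2.7 = 0 → D_y = 1516.92/10.4 = 145.858 ≈ 145.9 kN.
ΣF_y = 0: C_y + 145.858 − 15.96·6 − 45 − 60 − 15 = 0 → C_y = 69.90 kN.
ΣF_x = 0: no horizontal applied forces, so C_x = 0.

C_x = 0, C_y = 69.90 kN, D_y = 145.9 kN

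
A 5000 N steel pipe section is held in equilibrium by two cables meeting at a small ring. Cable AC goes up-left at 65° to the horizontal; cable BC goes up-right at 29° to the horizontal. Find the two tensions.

ΣF_x = 0: −T_AC·cos65° + T_BC·cos29° = 0 → T_BC = 0.483202·T_AC.
ΣF_y = 0: T_AC·sin65° + T_BC·sin29° = 5000.
Substitute: T_AC·(0.906308 + 0.483202·0.48481) = 5000 → T_AC = 4383.78 ≈ 4384 N.
Then T_BC = 0.483202 × 4383.78 = 2118 N.

T_AC = 4384 N, T_BC = 2118 N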